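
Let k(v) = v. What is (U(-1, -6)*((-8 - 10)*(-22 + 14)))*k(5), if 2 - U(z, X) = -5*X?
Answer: -20160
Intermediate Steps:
U(z, X) = 2 + 5*X (U(z, X) = 2 - (-5)*X = 2 + 5*X)
(U(-1, -6)*((-8 - 10)*(-22 + 14)))*k(5) = ((2 + 5*(-6))*((-8 - 10)*(-22 + 14)))*5 = ((2 - 30)*(-18*(-8)))*5 = -28*144*5 = -4032*5 = -20160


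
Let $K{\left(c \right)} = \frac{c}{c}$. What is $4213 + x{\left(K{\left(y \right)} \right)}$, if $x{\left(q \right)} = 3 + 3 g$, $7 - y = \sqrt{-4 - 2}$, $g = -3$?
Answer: $4207$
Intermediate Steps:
$y = 7 - i \sqrt{6}$ ($y = 7 - \sqrt{-4 - 2} = 7 - \sqrt{-6} = 7 - i \sqrt{6} \approx 7.0 - 2.4495 i$)
$K{\left(c \right)} = 1$
$x{\left(q \right)} = -6$ ($x{\left(q \right)} = 3 + 3 \left(-3\right) = 3 - 9 = -6$)
$4213 + x{\left(K{\left(y \right)} \right)} = 4213 - 6 = 4207$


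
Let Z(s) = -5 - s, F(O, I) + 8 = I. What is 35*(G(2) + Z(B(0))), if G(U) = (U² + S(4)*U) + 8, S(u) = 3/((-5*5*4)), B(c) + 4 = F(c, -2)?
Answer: 7329/10 ≈ 732.90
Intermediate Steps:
F(O, I) = -8 + I
B(c) = -14 (B(c) = -4 + (-8 - 2) = -4 - 10 = -14)
S(u) = -3/100 (S(u) = 3/((-25*4)) = 3/(-100) = 3*(-1/100) = -3/100)
G(U) = 8 + U² - 3*U/100 (G(U) = (U² - 3*U/100) + 8 = 8 + U² - 3*U/100)
35*(G(2) + Z(B(0))) = 35*((8 + 2² - 3/100*2) + (-5 - 1*(-14))) = 35*((8 + 4 - 3/50) + (-5 + 14)) = 35*(597/50 + 9) = 35*(1047/50) = 7329/10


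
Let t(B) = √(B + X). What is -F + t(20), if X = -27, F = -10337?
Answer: 10337 + I*√7 ≈ 10337.0 + 2.6458*I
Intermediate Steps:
t(B) = √(-27 + B) (t(B) = √(B - 27) = √(-27 + B))
-F + t(20) = -1*(-10337) + √(-27 + 20) = 10337 + √(-7) = 10337 + I*√7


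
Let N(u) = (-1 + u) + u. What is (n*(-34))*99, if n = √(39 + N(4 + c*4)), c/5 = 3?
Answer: -3366*√166 ≈ -43368.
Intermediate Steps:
c = 15 (c = 5*3 = 15)
N(u) = -1 + 2*u
n = √166 (n = √(39 + (-1 + 2*(4 + 15*4))) = √(39 + (-1 + 2*(4 + 60))) = √(39 + (-1 + 2*64)) = √(39 + (-1 + 128)) = √(39 + 127) = √166 ≈ 12.884)
(n*(-34))*99 = (√166*(-34))*99 = -34*√166*99 = -3366*√166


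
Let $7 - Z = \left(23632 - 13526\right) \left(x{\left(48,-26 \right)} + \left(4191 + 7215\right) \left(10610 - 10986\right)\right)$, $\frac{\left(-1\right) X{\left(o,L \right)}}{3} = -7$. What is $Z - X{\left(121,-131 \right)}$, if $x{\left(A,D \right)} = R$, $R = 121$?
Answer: $43339934696$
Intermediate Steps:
$X{\left(o,L \right)} = 21$ ($X{\left(o,L \right)} = \left(-3\right) \left(-7\right) = 21$)
$x{\left(A,D \right)} = 121$
$Z = 43339934717$ ($Z = 7 - \left(23632 - 13526\right) \left(121 + \left(4191 + 7215\right) \left(10610 - 10986\right)\right) = 7 - 10106 \left(121 + 11406 \left(-376\right)\right) = 7 - 10106 \left(121 - 4288656\right) = 7 - 10106 \left(-4288535\right) = 7 - -43339934710 = 7 + 43339934710 = 43339934717$)
$Z - X{\left(121,-131 \right)} = 43339934717 - 21 = 43339934696$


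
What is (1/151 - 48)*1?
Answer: -7247/151 ≈ -47.993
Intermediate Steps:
(1/151 - 48)*1 = -7247/151*1 = -7247/151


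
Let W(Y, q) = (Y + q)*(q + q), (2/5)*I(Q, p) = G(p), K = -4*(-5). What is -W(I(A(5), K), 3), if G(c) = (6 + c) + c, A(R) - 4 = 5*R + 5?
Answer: -708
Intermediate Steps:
A(R) = 9 + 5*R (A(R) = 4 + (5*R + 5) = 4 + (5 + 5*R) = 9 + 5*R)
K = 20
G(c) = 6 + 2*c
I(Q, p) = 15 + 5*p (I(Q, p) = 5*(6 + 2*p)/2 = 15 + 5*p)
W(Y, q) = 2*q*(Y + q) (W(Y, q) = (Y + q)*(2*q) = 2*q*(Y + q))
-W(I(A(5), K), 3) = -2*3*((15 + 5*20) + 3) = -2*3*((15 + 100) + 3) = -2*3*(115 + 3) = -2*3*118 = -1*708 = -708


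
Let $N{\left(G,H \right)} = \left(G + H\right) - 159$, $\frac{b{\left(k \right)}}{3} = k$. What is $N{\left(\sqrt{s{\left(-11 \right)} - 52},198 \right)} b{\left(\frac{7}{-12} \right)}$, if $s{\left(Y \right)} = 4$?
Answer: $- \frac{273}{4} - 7 i \sqrt{3} \approx -68.25 - 12.124 i$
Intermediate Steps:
$b{\left(k \right)} = 3 k$
$N{\left(G,H \right)} = -159 + G + H$
$N{\left(\sqrt{s{\left(-11 \right)} - 52},198 \right)} b{\left(\frac{7}{-12} \right)} = \left(-159 + \sqrt{4 - 52} + 198\right) 3 \frac{7}{-12} = \left(-159 + \sqrt{-48} + 198\right) 3 \cdot 7 \left(- \frac{1}{12}\right) = \left(-159 + 4 i \sqrt{3} + 198\right) 3 \left(- \frac{7}{12}\right) = \left(39 + 4 i \sqrt{3}\right) \left(- \frac{7}{4}\right) = - \frac{273}{4} - 7 i \sqrt{3}$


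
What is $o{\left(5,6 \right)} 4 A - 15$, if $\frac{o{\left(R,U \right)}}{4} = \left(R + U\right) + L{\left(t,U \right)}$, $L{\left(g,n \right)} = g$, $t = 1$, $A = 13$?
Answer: $2481$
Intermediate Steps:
$o{\left(R,U \right)} = 4 + 4 R + 4 U$ ($o{\left(R,U \right)} = 4 \left(\left(R + U\right) + 1\right) = 4 \left(1 + R + U\right) = 4 + 4 R + 4 U$)
$o{\left(5,6 \right)} 4 A - 15 = \left(4 + 4 \cdot 5 + 4 \cdot 6\right) 4 \cdot 13 - 15 = \left(4 + 20 + 24\right) 52 - 15 = 48 \cdot 52 - 15 = 2496 - 15 = 2481$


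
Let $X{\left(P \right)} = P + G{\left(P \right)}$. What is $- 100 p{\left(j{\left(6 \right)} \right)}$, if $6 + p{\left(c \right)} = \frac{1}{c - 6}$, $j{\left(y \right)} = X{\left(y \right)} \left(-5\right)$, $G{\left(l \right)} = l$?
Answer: $\frac{19850}{33} \approx 601.52$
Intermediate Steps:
$X{\left(P \right)} = 2 P$ ($X{\left(P \right)} = P + P = 2 P$)
$j{\left(y \right)} = - 10 y$ ($j{\left(y \right)} = 2 y \left(-5\right) = - 10 y$)
$p{\left(c \right)} = -6 + \frac{1}{-6 + c}$ ($p{\left(c \right)} = -6 + \frac{1}{c - 6} = -6 + \frac{1}{-6 + c}$)
$- 100 p{\left(j{\left(6 \right)} \right)} = - 100 \frac{37 - 6 \left(\left(-10\right) 6\right)}{-6 - 60} = - 100 \frac{37 - -360}{-6 - 60} = - 100 \frac{37 + 360}{-66} = - 100 \left(\left(- \frac{1}{66}\right) 397\right) = \left(-100\right) \left(- \frac{397}{66}\right) = \frac{19850}{33}$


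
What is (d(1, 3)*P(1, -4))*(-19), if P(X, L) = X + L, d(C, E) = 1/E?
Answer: 19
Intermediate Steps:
P(X, L) = L + X
(d(1, 3)*P(1, -4))*(-19) = ((-4 + 1)/3)*(-19) = ((⅓)*(-3))*(-19) = -1*(-19) = 19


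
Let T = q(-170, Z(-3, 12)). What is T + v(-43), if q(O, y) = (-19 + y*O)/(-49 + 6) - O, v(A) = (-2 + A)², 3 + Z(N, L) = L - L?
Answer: 93894/43 ≈ 2183.6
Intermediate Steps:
Z(N, L) = -3 (Z(N, L) = -3 + (L - L) = -3 + 0 = -3)
q(O, y) = 19/43 - O - O*y/43 (q(O, y) = (-19 + O*y)/(-43) - O = (-19 + O*y)*(-1/43) - O = (19/43 - O*y/43) - O = 19/43 - O - O*y/43)
T = 6819/43 (T = 19/43 - 1*(-170) - 1/43*(-170)*(-3) = 19/43 + 170 - 510/43 = 6819/43 ≈ 158.58)
T + v(-43) = 6819/43 + (-2 - 43)² = 6819/43 + (-45)² = 6819/43 + 2025 = 93894/43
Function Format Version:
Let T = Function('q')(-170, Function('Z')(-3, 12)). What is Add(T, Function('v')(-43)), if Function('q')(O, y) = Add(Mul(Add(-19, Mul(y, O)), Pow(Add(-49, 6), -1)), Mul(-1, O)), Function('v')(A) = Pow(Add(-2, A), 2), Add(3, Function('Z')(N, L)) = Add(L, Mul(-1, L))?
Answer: Rational(93894, 43) ≈ 2183.6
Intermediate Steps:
Function('Z')(N, L) = -3 (Function('Z')(N, L) = Add(-3, Add(L, Mul(-1, L))) = Add(-3, 0) = -3)
Function('q')(O, y) = Add(Rational(19, 43), Mul(-1, O), Mul(Rational(-1, 43), O, y)) (Function('q')(O, y) = Add(Mul(Add(-19, Mul(O, y)), Pow(-43, -1)), Mul(-1, O)) = Add(Mul(Add(-19, Mul(O, y)), Rational(-1, 43)), Mul(-1, O)) = Add(Add(Rational(19, 43), Mul(Rational(-1, 43), O, y)), Mul(-1, O)) = Add(Rational(19, 43), Mul(-1, O), Mul(Rational(-1, 43), O, y)))
T = Rational(6819, 43) (T = Add(Rational(19, 43), Mul(-1, -170), Mul(Rational(-1, 43), -170, -3)) = Add(Rational(19, 43), 170, Rational(-510, 43)) = Rational(6819, 43) ≈ 158.58)
Add(T, Function('v')(-43)) = Add(Rational(6819, 43), Pow(Add(-2, -43), 2)) = Add(Rational(6819, 43), Pow(-45, 2)) = Add(Rational(6819, 43), 2025) = Rational(93894, 43)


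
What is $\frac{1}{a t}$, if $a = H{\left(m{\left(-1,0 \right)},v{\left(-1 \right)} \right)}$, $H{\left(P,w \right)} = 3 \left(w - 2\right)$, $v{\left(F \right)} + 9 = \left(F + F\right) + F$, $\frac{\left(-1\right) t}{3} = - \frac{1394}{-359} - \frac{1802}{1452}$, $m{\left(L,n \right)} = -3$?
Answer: $\frac{43439}{14460285} \approx 0.003004$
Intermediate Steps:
$t = - \frac{688585}{86878}$ ($t = - 3 \left(- \frac{1394}{-359} - \frac{1802}{1452}\right) = - 3 \left(\left(-1394\right) \left(- \frac{1}{359}\right) - \frac{901}{726}\right) = - 3 \left(\frac{1394}{359} - \frac{901}{726}\right) = \left(-3\right) \frac{688585}{260634} = - \frac{688585}{86878} \approx -7.9259$)
$v{\left(F \right)} = -9 + 3 F$ ($v{\left(F \right)} = -9 + \left(\left(F + F\right) + F\right) = -9 + \left(2 F + F\right) = -9 + 3 F$)
$H{\left(P,w \right)} = -6 + 3 w$ ($H{\left(P,w \right)} = 3 \left(-2 + w\right) = -6 + 3 w$)
$a = -42$ ($a = -6 + 3 \left(-9 + 3 \left(-1\right)\right) = -6 + 3 \left(-9 - 3\right) = -6 + 3 \left(-12\right) = -6 - 36 = -42$)
$\frac{1}{a t} = \frac{1}{\left(-42\right) \left(- \frac{688585}{86878}\right)} = \frac{1}{\frac{14460285}{43439}} = \frac{43439}{14460285}$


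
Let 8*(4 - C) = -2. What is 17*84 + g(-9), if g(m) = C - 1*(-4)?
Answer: 5745/4 ≈ 1436.3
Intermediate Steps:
C = 17/4 (C = 4 - 1/8*(-2) = 4 + 1/4 = 17/4 ≈ 4.2500)
g(m) = 33/4 (g(m) = 17/4 - 1*(-4) = 17/4 + 4 = 33/4)
17*84 + g(-9) = 17*84 + 33/4 = 1428 + 33/4 = 5745/4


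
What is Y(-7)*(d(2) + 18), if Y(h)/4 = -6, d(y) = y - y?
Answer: -432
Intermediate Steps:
d(y) = 0
Y(h) = -24 (Y(h) = 4*(-6) = -24)
Y(-7)*(d(2) + 18) = -24*(0 + 18) = -24*18 = -432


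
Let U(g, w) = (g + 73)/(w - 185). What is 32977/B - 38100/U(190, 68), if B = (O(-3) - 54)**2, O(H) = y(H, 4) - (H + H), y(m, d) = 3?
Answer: 9035515451/532575 ≈ 16966.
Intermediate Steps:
U(g, w) = (73 + g)/(-185 + w)
O(H) = 3 - 2*H (O(H) = 3 - (H + H) = 3 - 2*H)
B = 2025 (B = ((3 - 2*(-3)) - 54)**2 = ((3 + 6) - 54)**2 = (9 - 54)**2 = (-45)**2 = 2025)
32977/B - 38100/U(190, 68) = 32977/2025 - 38100*(-185 + 68)/(73 + 190) = 32977*(1/2025) - 38100/(263/(-117)) = 32977/2025 - 38100/((-1/117*263)) = 32977/2025 - 38100/(-263/117) = 32977/2025 - 38100*(-117/263) = 32977/2025 + 4457700/263 = 9035515451/532575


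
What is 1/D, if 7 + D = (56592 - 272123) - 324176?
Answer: -1/539714 ≈ -1.8528e-6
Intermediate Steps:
D = -539714 (D = -7 + ((56592 - 272123) - 324176) = -7 + (-215531 - 324176) = -7 - 539707 = -539714)
1/D = 1/(-539714) = -1/539714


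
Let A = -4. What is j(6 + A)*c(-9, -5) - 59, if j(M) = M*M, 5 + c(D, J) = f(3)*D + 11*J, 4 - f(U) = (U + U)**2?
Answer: 853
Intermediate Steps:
f(U) = 4 - 4*U**2 (f(U) = 4 - (U + U)**2 = 4 - (2*U)**2 = 4 - 4*U**2)
c(D, J) = -5 - 32*D + 11*J (c(D, J) = -5 + ((4 - 4*3**2)*D + 11*J) = -5 + ((4 - 4*9)*D + 11*J) = -5 + ((4 - 36)*D + 11*J) = -5 + (-32*D + 11*J) = -5 - 32*D + 11*J)
j(M) = M**2
j(6 + A)*c(-9, -5) - 59 = (6 - 4)**2*(-5 - 32*(-9) + 11*(-5)) - 59 = 2**2*(-5 + 288 - 55) - 59 = 4*228 - 59 = 912 - 59 = 853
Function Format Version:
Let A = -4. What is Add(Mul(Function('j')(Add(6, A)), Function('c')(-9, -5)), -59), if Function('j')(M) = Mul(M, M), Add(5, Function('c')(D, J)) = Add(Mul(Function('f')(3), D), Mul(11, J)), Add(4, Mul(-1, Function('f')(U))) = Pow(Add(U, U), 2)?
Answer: 853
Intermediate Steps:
Function('f')(U) = Add(4, Mul(-4, Pow(U, 2))) (Function('f')(U) = Add(4, Mul(-1, Pow(Add(U, U), 2))) = Add(4, Mul(-1, Pow(Mul(2, U), 2))) = Add(4, Mul(-1, Mul(4, Pow(U, 2)))) = Add(4, Mul(-4, Pow(U, 2))))
Function('c')(D, J) = Add(-5, Mul(-32, D), Mul(11, J)) (Function('c')(D, J) = Add(-5, Add(Mul(Add(4, Mul(-4, Pow(3, 2))), D), Mul(11, J))) = Add(-5, Add(Mul(Add(4, Mul(-4, 9)), D), Mul(11, J))) = Add(-5, Add(Mul(Add(4, -36), D), Mul(11, J))) = Add(-5, Add(Mul(-32, D), Mul(11, J))) = Add(-5, Mul(-32, D), Mul(11, J)))
Function('j')(M) = Pow(M, 2)
Add(Mul(Function('j')(Add(6, A)), Function('c')(-9, -5)), -59) = Add(Mul(Pow(Add(6, -4), 2), Add(-5, Mul(-32, -9), Mul(11, -5))), -59) = Add(Mul(Pow(2, 2), Add(-5, 288, -55)), -59) = Add(Mul(4, 228), -59) = Add(912, -59) = 853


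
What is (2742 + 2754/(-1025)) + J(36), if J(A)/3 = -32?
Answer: 2709396/1025 ≈ 2643.3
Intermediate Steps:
J(A) = -96 (J(A) = 3*(-32) = -96)
(2742 + 2754/(-1025)) + J(36) = (2742 + 2754/(-1025)) - 96 = (2742 + 2754*(-1/1025)) - 96 = (2742 - 2754/1025) - 96 = 2807796/1025 - 96 = 2709396/1025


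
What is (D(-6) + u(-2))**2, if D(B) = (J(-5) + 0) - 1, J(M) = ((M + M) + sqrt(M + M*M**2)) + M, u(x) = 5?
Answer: (11 - I*sqrt(130))**2 ≈ -9.0 - 250.84*I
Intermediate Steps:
J(M) = sqrt(M + M**3) + 3*M (J(M) = (2*M + sqrt(M + M**3)) + M = (sqrt(M + M**3) + 2*M) + M = sqrt(M + M**3) + 3*M)
D(B) = -16 + I*sqrt(130) (D(B) = ((sqrt(-5 + (-5)**3) + 3*(-5)) + 0) - 1 = ((sqrt(-5 - 125) - 15) + 0) - 1 = ((sqrt(-130) - 15) + 0) - 1 = ((I*sqrt(130) - 15) + 0) - 1 = ((-15 + I*sqrt(130)) + 0) - 1 = (-15 + I*sqrt(130)) - 1 = -16 + I*sqrt(130))
(D(-6) + u(-2))**2 = ((-16 + I*sqrt(130)) + 5)**2 = (-11 + I*sqrt(130))**2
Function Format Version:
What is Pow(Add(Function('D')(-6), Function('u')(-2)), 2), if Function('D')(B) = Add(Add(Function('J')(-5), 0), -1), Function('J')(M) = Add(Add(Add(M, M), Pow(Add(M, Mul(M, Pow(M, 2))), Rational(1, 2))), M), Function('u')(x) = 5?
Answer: Pow(Add(11, Mul(-1, I, Pow(130, Rational(1, 2)))), 2) ≈ Add(-9.0000, Mul(-250.84, I))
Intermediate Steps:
Function('J')(M) = Add(Pow(Add(M, Pow(M, 3)), Rational(1, 2)), Mul(3, M)) (Function('J')(M) = Add(Add(Mul(2, M), Pow(Add(M, Pow(M, 3)), Rational(1, 2))), M) = Add(Add(Pow(Add(M, Pow(M, 3)), Rational(1, 2)), Mul(2, M)), M) = Add(Pow(Add(M, Pow(M, 3)), Rational(1, 2)), Mul(3, M)))
Function('D')(B) = Add(-16, Mul(I, Pow(130, Rational(1, 2)))) (Function('D')(B) = Add(Add(Add(Pow(Add(-5, Pow(-5, 3)), Rational(1, 2)), Mul(3, -5)), 0), -1) = Add(Add(Add(Pow(Add(-5, -125), Rational(1, 2)), -15), 0), -1) = Add(Add(Add(Pow(-130, Rational(1, 2)), -15), 0), -1) = Add(Add(Add(Mul(I, Pow(130, Rational(1, 2))), -15), 0), -1) = Add(Add(Add(-15, Mul(I, Pow(130, Rational(1, 2)))), 0), -1) = Add(Add(-15, Mul(I, Pow(130, Rational(1, 2)))), -1) = Add(-16, Mul(I, Pow(130, Rational(1, 2)))))
Pow(Add(Function('D')(-6), Function('u')(-2)), 2) = Pow(Add(Add(-16, Mul(I, Pow(130, Rational(1, 2)))), 5), 2) = Pow(Add(-11, Mul(I, Pow(130, Rational(1, 2)))), 2)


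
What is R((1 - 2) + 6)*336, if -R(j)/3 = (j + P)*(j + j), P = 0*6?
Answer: -50400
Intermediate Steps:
P = 0
R(j) = -6*j² (R(j) = -3*(j + 0)*(j + j) = -3*j*2*j = -6*j²)
R((1 - 2) + 6)*336 = -6*((1 - 2) + 6)²*336 = -6*(-1 + 6)²*336 = -6*5²*336 = -6*25*336 = -150*336 = -50400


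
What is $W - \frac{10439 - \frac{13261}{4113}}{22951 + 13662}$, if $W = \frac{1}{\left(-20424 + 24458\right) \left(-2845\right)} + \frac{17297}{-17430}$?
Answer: $- \frac{91619263119991138}{71723303820230355} \approx -1.2774$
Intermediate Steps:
$W = - \frac{1417950116}{1428852885}$ ($W = \frac{1}{4034} \left(- \frac{1}{2845}\right) + 17297 \left(- \frac{1}{17430}\right) = \frac{1}{4034} \left(- \frac{1}{2845}\right) - \frac{2471}{2490} = - \frac{1}{11476730} - \frac{2471}{2490} = - \frac{1417950116}{1428852885} \approx -0.99237$)
$W - \frac{10439 - \frac{13261}{4113}}{22951 + 13662} = - \frac{1417950116}{1428852885} - \frac{10439 - \frac{13261}{4113}}{22951 + 13662} = - \frac{1417950116}{1428852885} - \frac{10439 - \frac{13261}{4113}}{36613} = - \frac{1417950116}{1428852885} - \left(10439 - \frac{13261}{4113}\right) \frac{1}{36613} = - \frac{1417950116}{1428852885} - \frac{42922346}{4113} \cdot \frac{1}{36613} = - \frac{1417950116}{1428852885} - \frac{42922346}{150589269} = - \frac{91619263119991138}{71723303820230355}$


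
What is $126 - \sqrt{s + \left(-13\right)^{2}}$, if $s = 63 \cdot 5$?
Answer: $104$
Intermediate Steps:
$s = 315$
$126 - \sqrt{s + \left(-13\right)^{2}} = 126 - \sqrt{315 + \left(-13\right)^{2}} = 126 - \sqrt{315 + 169} = 126 - \sqrt{484} = 126 - 22 = 104$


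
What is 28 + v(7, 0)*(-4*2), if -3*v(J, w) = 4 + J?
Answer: 172/3 ≈ 57.333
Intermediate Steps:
v(J, w) = -4/3 - J/3 (v(J, w) = -(4 + J)/3 = -4/3 - J/3)
28 + v(7, 0)*(-4*2) = 28 + (-4/3 - ⅓*7)*(-4*2) = 28 + (-4/3 - 7/3)*(-8) = 28 - 11/3*(-8) = 28 + 88/3 = 172/3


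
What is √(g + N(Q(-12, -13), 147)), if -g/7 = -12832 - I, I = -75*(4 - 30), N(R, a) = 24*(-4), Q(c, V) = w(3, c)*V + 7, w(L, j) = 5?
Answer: √103378 ≈ 321.52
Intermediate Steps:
Q(c, V) = 7 + 5*V (Q(c, V) = 5*V + 7 = 7 + 5*V)
N(R, a) = -96
I = 1950 (I = -75*(-26) = 1950)
g = 103474 (g = -7*(-12832 - 1*1950) = -7*(-12832 - 1950) = -7*(-14782) = 103474)
√(g + N(Q(-12, -13), 147)) = √(103474 - 96) = √103378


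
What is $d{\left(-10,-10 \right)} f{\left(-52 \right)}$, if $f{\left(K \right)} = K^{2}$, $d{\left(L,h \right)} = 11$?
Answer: $29744$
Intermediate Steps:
$d{\left(-10,-10 \right)} f{\left(-52 \right)} = 11 \left(-52\right)^{2} = 11 \cdot 2704 = 29744$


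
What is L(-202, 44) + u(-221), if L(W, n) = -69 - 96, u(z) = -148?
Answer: -313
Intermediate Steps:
L(W, n) = -165
L(-202, 44) + u(-221) = -165 - 148 = -313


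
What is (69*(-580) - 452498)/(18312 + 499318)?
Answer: -246259/258815 ≈ -0.95149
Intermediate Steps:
(69*(-580) - 452498)/(18312 + 499318) = (-40020 - 452498)/517630 = -492518*1/517630 = -246259/258815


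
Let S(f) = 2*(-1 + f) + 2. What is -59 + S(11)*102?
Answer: 2185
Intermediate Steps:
S(f) = 2*f (S(f) = (-2 + 2*f) + 2 = 2*f)
-59 + S(11)*102 = -59 + (2*11)*102 = -59 + 22*102 = -59 + 2244 = 2185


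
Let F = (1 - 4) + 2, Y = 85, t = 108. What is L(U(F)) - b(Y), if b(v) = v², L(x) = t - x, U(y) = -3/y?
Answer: -7120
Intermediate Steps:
F = -1 (F = -3 + 2 = -1)
L(x) = 108 - x
L(U(F)) - b(Y) = (108 - (-3)/(-1)) - 1*85² = (108 - (-3)*(-1)) - 1*7225 = (108 - 1*3) - 7225 = (108 - 3) - 7225 = 105 - 7225 = -7120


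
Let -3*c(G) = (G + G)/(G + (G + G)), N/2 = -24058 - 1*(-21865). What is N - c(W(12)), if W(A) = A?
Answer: -39472/9 ≈ -4385.8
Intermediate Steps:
N = -4386 (N = 2*(-24058 - 1*(-21865)) = 2*(-24058 + 21865) = 2*(-2193) = -4386)
c(G) = -2/9 (c(G) = -(G + G)/(3*(G + (G + G))) = -2*G/(3*(G + 2*G)) = -2*G/(3*(3*G)) = -2*G*1/(3*G)/3 = -1/3*2/3 = -2/9)
N - c(W(12)) = -4386 - 1*(-2/9) = -4386 + 2/9 = -39472/9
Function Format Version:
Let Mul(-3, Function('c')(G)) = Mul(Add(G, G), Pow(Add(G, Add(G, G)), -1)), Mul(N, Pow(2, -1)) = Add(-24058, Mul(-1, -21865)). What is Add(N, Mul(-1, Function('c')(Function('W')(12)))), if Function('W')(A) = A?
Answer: Rational(-39472, 9) ≈ -4385.8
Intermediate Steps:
N = -4386 (N = Mul(2, Add(-24058, Mul(-1, -21865))) = Mul(2, Add(-24058, 21865)) = Mul(2, -2193) = -4386)
Function('c')(G) = Rational(-2, 9) (Function('c')(G) = Mul(Rational(-1, 3), Mul(Add(G, G), Pow(Add(G, Add(G, G)), -1))) = Mul(Rational(-1, 3), Mul(Mul(2, G), Pow(Add(G, Mul(2, G)), -1))) = Mul(Rational(-1, 3), Mul(Mul(2, G), Pow(Mul(3, G), -1))) = Mul(Rational(-1, 3), Mul(Mul(2, G), Mul(Rational(1, 3), Pow(G, -1)))) = Mul(Rational(-1, 3), Rational(2, 3)) = Rational(-2, 9))
Add(N, Mul(-1, Function('c')(Function('W')(12)))) = Add(-4386, Mul(-1, Rational(-2, 9))) = Add(-4386, Rational(2, 9)) = Rational(-39472, 9)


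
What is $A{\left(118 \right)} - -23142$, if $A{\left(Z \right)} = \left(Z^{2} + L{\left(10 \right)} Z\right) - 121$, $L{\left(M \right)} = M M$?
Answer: $48745$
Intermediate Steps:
$L{\left(M \right)} = M^{2}$
$A{\left(Z \right)} = -121 + Z^{2} + 100 Z$ ($A{\left(Z \right)} = \left(Z^{2} + 10^{2} Z\right) - 121 = \left(Z^{2} + 100 Z\right) - 121 = -121 + Z^{2} + 100 Z$)
$A{\left(118 \right)} - -23142 = \left(-121 + 118^{2} + 100 \cdot 118\right) - -23142 = \left(-121 + 13924 + 11800\right) + 23142 = 25603 + 23142 = 48745$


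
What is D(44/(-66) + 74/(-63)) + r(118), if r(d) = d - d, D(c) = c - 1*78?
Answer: -5030/63 ≈ -79.841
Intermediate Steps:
D(c) = -78 + c (D(c) = c - 78 = -78 + c)
r(d) = 0
D(44/(-66) + 74/(-63)) + r(118) = (-78 + (44/(-66) + 74/(-63))) + 0 = (-78 + (44*(-1/66) + 74*(-1/63))) + 0 = (-78 + (-⅔ - 74/63)) + 0 = (-78 - 116/63) + 0 = -5030/63 + 0 = -5030/63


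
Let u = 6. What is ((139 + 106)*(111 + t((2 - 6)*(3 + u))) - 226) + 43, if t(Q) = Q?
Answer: 18192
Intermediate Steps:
((139 + 106)*(111 + t((2 - 6)*(3 + u))) - 226) + 43 = ((139 + 106)*(111 + (2 - 6)*(3 + 6)) - 226) + 43 = (245*(111 - 4*9) - 226) + 43 = (245*(111 - 36) - 226) + 43 = (245*75 - 226) + 43 = (18375 - 226) + 43 = 18149 + 43 = 18192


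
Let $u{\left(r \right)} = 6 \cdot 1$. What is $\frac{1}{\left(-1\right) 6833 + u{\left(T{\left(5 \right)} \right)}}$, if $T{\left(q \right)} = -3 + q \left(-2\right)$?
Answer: $- \frac{1}{6827} \approx -0.00014648$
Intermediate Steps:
$T{\left(q \right)} = -3 - 2 q$
$u{\left(r \right)} = 6$
$\frac{1}{\left(-1\right) 6833 + u{\left(T{\left(5 \right)} \right)}} = \frac{1}{\left(-1\right) 6833 + 6} = \frac{1}{-6833 + 6} = \frac{1}{-6827} = - \frac{1}{6827}$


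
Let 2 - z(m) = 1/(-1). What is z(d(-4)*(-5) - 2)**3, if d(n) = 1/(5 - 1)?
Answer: 27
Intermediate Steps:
d(n) = 1/4
z(m) = 3 (z(m) = 2 - 1/(-1) = 2 - 1*(-1) = 2 + 1 = 3)
z(d(-4)*(-5) - 2)**3 = 3**3 = 27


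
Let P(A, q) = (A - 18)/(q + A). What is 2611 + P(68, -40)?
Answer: 36579/14 ≈ 2612.8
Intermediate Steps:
P(A, q) = (-18 + A)/(A + q)
2611 + P(68, -40) = 2611 + (-18 + 68)/(68 - 40) = 2611 + 50/28 = 2611 + (1/28)*50 = 2611 + 25/14 = 36579/14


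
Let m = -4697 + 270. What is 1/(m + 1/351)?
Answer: -351/1553876 ≈ -0.00022589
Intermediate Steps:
m = -4427
1/(m + 1/351) = 1/(-4427 + 1/351) = 1/(-1553876/351) = -351/1553876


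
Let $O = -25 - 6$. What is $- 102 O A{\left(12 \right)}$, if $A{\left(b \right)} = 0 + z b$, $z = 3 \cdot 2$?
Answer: $227664$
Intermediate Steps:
$O = -31$
$z = 6$
$A{\left(b \right)} = 6 b$ ($A{\left(b \right)} = 0 + 6 b = 6 b$)
$- 102 O A{\left(12 \right)} = \left(-102\right) \left(-31\right) 6 \cdot 12 = 3162 \cdot 72 = 227664$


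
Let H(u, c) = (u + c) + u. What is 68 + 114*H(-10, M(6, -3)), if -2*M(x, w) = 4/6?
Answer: -2250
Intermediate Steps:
M(x, w) = -⅓ (M(x, w) = -2/6 = -½*⅔ = -⅓)
H(u, c) = c + 2*u (H(u, c) = (c + u) + u = c + 2*u)
68 + 114*H(-10, M(6, -3)) = 68 + 114*(-⅓ + 2*(-10)) = 68 + 114*(-⅓ - 20) = 68 + 114*(-61/3) = 68 - 2318 = -2250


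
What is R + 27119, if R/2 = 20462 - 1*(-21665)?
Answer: 111373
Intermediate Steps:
R = 84254 (R = 2*(20462 - 1*(-21665)) = 2*(20462 + 21665) = 2*42127 = 84254)
R + 27119 = 84254 + 27119 = 111373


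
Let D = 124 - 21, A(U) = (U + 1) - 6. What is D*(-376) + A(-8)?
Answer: -38741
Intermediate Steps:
A(U) = -5 + U (A(U) = (1 + U) - 6 = -5 + U)
D = 103
D*(-376) + A(-8) = 103*(-376) + (-5 - 8) = -38728 - 13 = -38741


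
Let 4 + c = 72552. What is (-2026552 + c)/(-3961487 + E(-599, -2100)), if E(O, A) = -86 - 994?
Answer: 1954004/3962567 ≈ 0.49312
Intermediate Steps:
E(O, A) = -1080
c = 72548 (c = -4 + 72552 = 72548)
(-2026552 + c)/(-3961487 + E(-599, -2100)) = (-2026552 + 72548)/(-3961487 - 1080) = -1954004/(-3962567) = -1954004*(-1/3962567) = 1954004/3962567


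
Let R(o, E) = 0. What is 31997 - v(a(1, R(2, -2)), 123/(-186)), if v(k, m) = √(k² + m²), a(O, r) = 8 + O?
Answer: 31997 - √313045/62 ≈ 31988.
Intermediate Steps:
31997 - v(a(1, R(2, -2)), 123/(-186)) = 31997 - √((8 + 1)² + (123/(-186))²) = 31997 - √(9² + (123*(-1/186))²) = 31997 - √(81 + (-41/62)²) = 31997 - √(81 + 1681/3844) = 31997 - √(313045/3844) = 31997 - √313045/62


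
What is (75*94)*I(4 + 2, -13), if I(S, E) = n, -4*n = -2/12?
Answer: 1175/4 ≈ 293.75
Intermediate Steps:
n = 1/24 (n = -(-1)/(2*12) = -¼*(-⅙) = 1/24 ≈ 0.041667)
I(S, E) = 1/24
(75*94)*I(4 + 2, -13) = (75*94)*(1/24) = 7050*(1/24) = 1175/4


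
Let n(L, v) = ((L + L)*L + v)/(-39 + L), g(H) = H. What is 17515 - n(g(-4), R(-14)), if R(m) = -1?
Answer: 753176/43 ≈ 17516.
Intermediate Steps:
n(L, v) = (v + 2*L²)/(-39 + L) (n(L, v) = ((2*L)*L + v)/(-39 + L) = (2*L² + v)/(-39 + L) = (v + 2*L²)/(-39 + L))
17515 - n(g(-4), R(-14)) = 17515 - (-1 + 2*(-4)²)/(-39 - 4) = 17515 - (-1 + 2*16)/(-43) = 17515 - (-1)*(-1 + 32)/43 = 17515 - (-1)*31/43 = 17515 - 1*(-31/43) = 17515 + 31/43 = 753176/43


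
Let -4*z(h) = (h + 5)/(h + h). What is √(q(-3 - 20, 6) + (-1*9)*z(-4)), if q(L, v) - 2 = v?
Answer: √494/8 ≈ 2.7783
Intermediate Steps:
q(L, v) = 2 + v
z(h) = -(5 + h)/(8*h) (z(h) = -(h + 5)/(4*(h + h)) = -(5 + h)/(4*(2*h)) = -(5 + h)*1/(2*h)/4 = -(5 + h)/(8*h))
√(q(-3 - 20, 6) + (-1*9)*z(-4)) = √((2 + 6) + (-1*9)*((⅛)*(-5 - 1*(-4))/(-4))) = √(8 - 9*(-1)*(-5 + 4)/(8*4)) = √(8 - 9*(-1)*(-1)/(8*4)) = √(8 - 9*1/32) = √(8 - 9/32) = √(247/32) = √494/8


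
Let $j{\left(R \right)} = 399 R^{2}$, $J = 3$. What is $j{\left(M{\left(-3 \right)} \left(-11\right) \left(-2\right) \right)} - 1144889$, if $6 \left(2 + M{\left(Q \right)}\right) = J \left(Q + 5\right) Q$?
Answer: $3683011$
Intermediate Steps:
$M{\left(Q \right)} = -2 + \frac{Q \left(15 + 3 Q\right)}{6}$ ($M{\left(Q \right)} = -2 + \frac{3 \left(Q + 5\right) Q}{6} = -2 + \frac{3 \left(5 + Q\right) Q}{6} = -2 + \frac{\left(15 + 3 Q\right) Q}{6} = -2 + \frac{Q \left(15 + 3 Q\right)}{6}$)
$j{\left(M{\left(-3 \right)} \left(-11\right) \left(-2\right) \right)} - 1144889 = 399 \left(\left(-2 + \frac{\left(-3\right)^{2}}{2} + \frac{5}{2} \left(-3\right)\right) \left(-11\right) \left(-2\right)\right)^{2} - 1144889 = 399 \left(\left(-2 + \frac{1}{2} \cdot 9 - \frac{15}{2}\right) \left(-11\right) \left(-2\right)\right)^{2} - 1144889 = 399 \left(\left(-2 + \frac{9}{2} - \frac{15}{2}\right) \left(-11\right) \left(-2\right)\right)^{2} - 1144889 = 399 \left(\left(-5\right) \left(-11\right) \left(-2\right)\right)^{2} - 1144889 = 399 \left(55 \left(-2\right)\right)^{2} - 1144889 = 399 \left(-110\right)^{2} - 1144889 = 399 \cdot 12100 - 1144889 = 4827900 - 1144889 = 3683011$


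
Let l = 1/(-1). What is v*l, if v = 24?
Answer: -24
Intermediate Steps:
l = -1
v*l = 24*(-1) = -24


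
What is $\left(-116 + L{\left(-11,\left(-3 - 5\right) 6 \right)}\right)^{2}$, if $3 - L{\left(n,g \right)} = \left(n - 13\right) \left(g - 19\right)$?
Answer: $2961841$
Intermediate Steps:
$L{\left(n,g \right)} = 3 - \left(-19 + g\right) \left(-13 + n\right)$ ($L{\left(n,g \right)} = 3 - \left(n - 13\right) \left(g - 19\right) = 3 - \left(-13 + n\right) \left(-19 + g\right) = 3 - \left(-19 + g\right) \left(-13 + n\right)$)
$\left(-116 + L{\left(-11,\left(-3 - 5\right) 6 \right)}\right)^{2} = \left(-116 + \left(-244 + 13 \left(-3 - 5\right) 6 + 19 \left(-11\right) - \left(-3 - 5\right) 6 \left(-11\right)\right)\right)^{2} = \left(-116 - \left(453 + \left(-8\right) 6 \left(-11\right) - \left(-104\right) 6\right)\right)^{2} = \left(-116 - \left(1077 + 528\right)\right)^{2} = \left(-116 - 1605\right)^{2} = \left(-1721\right)^{2} = 2961841$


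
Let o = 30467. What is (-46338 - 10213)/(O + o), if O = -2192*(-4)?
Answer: -56551/39235 ≈ -1.4413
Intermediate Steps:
O = 8768
(-46338 - 10213)/(O + o) = (-46338 - 10213)/(8768 + 30467) = -56551/39235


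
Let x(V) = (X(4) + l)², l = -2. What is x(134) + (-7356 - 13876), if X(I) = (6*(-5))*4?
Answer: -6348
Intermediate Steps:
X(I) = -120 (X(I) = -30*4 = -120)
x(V) = 14884 (x(V) = (-120 - 2)² = (-122)² = 14884)
x(134) + (-7356 - 13876) = 14884 + (-7356 - 13876) = 14884 - 21232 = -6348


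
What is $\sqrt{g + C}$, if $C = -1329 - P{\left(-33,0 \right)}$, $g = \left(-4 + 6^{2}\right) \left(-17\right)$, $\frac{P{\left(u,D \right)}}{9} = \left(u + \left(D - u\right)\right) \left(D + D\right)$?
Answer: $i \sqrt{1873} \approx 43.278 i$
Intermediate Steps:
$P{\left(u,D \right)} = 18 D^{2}$ ($P{\left(u,D \right)} = 9 \left(u + \left(D - u\right)\right) \left(D + D\right) = 9 D 2 D = 9 \cdot 2 D^{2} = 18 D^{2}$)
$g = -544$ ($g = \left(-4 + 36\right) \left(-17\right) = 32 \left(-17\right) = -544$)
$C = -1329$ ($C = -1329 - 18 \cdot 0^{2} = -1329 - 18 \cdot 0 = -1329 - 0 = -1329 + 0 = -1329$)
$\sqrt{g + C} = \sqrt{-544 - 1329} = \sqrt{-1873} = i \sqrt{1873}$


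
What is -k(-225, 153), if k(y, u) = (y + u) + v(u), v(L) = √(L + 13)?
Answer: 72 - √166 ≈ 59.116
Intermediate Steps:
v(L) = √(13 + L)
k(y, u) = u + y + √(13 + u) (k(y, u) = (y + u) + √(13 + u) = (u + y) + √(13 + u) = u + y + √(13 + u))
-k(-225, 153) = -(153 - 225 + √(13 + 153)) = -(153 - 225 + √166) = -(-72 + √166) = 72 - √166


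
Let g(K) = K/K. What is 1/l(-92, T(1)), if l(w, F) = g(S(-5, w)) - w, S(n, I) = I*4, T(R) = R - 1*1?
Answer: 1/93 ≈ 0.010753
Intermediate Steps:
T(R) = -1 + R (T(R) = R - 1 = -1 + R)
S(n, I) = 4*I
g(K) = 1
l(w, F) = 1 - w
1/l(-92, T(1)) = 1/(1 - 1*(-92)) = 1/(1 + 92) = 1/93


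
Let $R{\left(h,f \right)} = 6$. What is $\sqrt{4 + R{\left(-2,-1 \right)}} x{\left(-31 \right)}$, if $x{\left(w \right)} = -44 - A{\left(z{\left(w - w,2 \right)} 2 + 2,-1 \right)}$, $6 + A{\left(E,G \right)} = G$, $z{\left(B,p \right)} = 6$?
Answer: $- 37 \sqrt{10} \approx -117.0$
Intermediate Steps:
$A{\left(E,G \right)} = -6 + G$
$x{\left(w \right)} = -37$ ($x{\left(w \right)} = -44 - \left(-6 - 1\right) = -44 - -7 = -44 + 7 = -37$)
$\sqrt{4 + R{\left(-2,-1 \right)}} x{\left(-31 \right)} = \sqrt{4 + 6} \left(-37\right) = \sqrt{10} \left(-37\right) = - 37 \sqrt{10}$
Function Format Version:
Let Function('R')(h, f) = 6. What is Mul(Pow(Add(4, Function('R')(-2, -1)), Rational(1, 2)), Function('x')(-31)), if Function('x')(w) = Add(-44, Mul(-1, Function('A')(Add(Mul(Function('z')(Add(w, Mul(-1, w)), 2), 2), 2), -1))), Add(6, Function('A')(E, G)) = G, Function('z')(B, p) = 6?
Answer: Mul(-37, Pow(10, Rational(1, 2))) ≈ -117.00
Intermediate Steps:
Function('A')(E, G) = Add(-6, G)
Function('x')(w) = -37 (Function('x')(w) = Add(-44, Mul(-1, Add(-6, -1))) = Add(-44, Mul(-1, -7)) = Add(-44, 7) = -37)
Mul(Pow(Add(4, Function('R')(-2, -1)), Rational(1, 2)), Function('x')(-31)) = Mul(Pow(Add(4, 6), Rational(1, 2)), -37) = Mul(Pow(10, Rational(1, 2)), -37) = Mul(-37, Pow(10, Rational(1, 2)))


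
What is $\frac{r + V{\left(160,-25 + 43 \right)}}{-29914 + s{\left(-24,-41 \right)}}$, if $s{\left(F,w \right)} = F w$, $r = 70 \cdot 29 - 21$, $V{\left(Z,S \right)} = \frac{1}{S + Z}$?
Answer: $- \frac{357603}{5149540} \approx -0.069444$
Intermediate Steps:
$r = 2009$ ($r = 2030 - 21 = 2009$)
$\frac{r + V{\left(160,-25 + 43 \right)}}{-29914 + s{\left(-24,-41 \right)}} = \frac{2009 + \frac{1}{\left(-25 + 43\right) + 160}}{-29914 - -984} = \frac{2009 + \frac{1}{18 + 160}}{-29914 + 984} = \frac{2009 + \frac{1}{178}}{-28930} = \left(2009 + \frac{1}{178}\right) \left(- \frac{1}{28930}\right) = \frac{357603}{178} \left(- \frac{1}{28930}\right) = - \frac{357603}{5149540}$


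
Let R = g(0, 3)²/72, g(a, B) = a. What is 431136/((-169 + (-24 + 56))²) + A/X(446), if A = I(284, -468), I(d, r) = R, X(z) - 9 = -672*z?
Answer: 431136/18769 ≈ 22.971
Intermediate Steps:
X(z) = 9 - 672*z
R = 0 (R = 0²/72 = 0*(1/72) = 0)
I(d, r) = 0
A = 0
431136/((-169 + (-24 + 56))²) + A/X(446) = 431136/((-169 + (-24 + 56))²) + 0/(9 - 672*446) = 431136/((-169 + 32)²) + 0/(9 - 299712) = 431136/((-137)²) + 0/(-299703) = 431136/18769 + 0*(-1/299703) = 431136*(1/18769) + 0 = 431136/18769 + 0 = 431136/18769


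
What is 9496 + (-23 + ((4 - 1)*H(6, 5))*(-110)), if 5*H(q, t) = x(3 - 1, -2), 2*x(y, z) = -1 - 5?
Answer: 9671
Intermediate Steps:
x(y, z) = -3 (x(y, z) = (-1 - 5)/2 = (1/2)*(-6) = -3)
H(q, t) = -3/5 (H(q, t) = (1/5)*(-3) = -3/5)
9496 + (-23 + ((4 - 1)*H(6, 5))*(-110)) = 9496 + (-23 + ((4 - 1)*(-3/5))*(-110)) = 9496 + (-23 + (3*(-3/5))*(-110)) = 9496 + (-23 - 9/5*(-110)) = 9496 + (-23 + 198) = 9496 + 175 = 9671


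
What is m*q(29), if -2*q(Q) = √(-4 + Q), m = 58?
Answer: -145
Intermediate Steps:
q(Q) = -√(-4 + Q)/2
m*q(29) = 58*(-√(-4 + 29)/2) = 58*(-√25/2) = 58*(-½*5) = 58*(-5/2) = -145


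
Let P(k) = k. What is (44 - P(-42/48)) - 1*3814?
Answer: -30153/8 ≈ -3769.1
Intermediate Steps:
(44 - P(-42/48)) - 1*3814 = (44 - (-42)/48) - 1*3814 = (44 - (-42)/48) - 3814 = (44 - 1*(-7/8)) - 3814 = (44 + 7/8) - 3814 = 359/8 - 3814 = -30153/8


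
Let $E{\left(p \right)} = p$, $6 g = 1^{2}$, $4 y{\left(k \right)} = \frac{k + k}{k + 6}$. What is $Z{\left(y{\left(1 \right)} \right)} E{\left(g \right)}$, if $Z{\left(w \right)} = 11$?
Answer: $\frac{11}{6} \approx 1.8333$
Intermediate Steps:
$y{\left(k \right)} = \frac{k}{2 \left(6 + k\right)}$ ($y{\left(k \right)} = \frac{\left(k + k\right) \frac{1}{k + 6}}{4} = \frac{2 k \frac{1}{6 + k}}{4} = \frac{k}{2 \left(6 + k\right)}$)
$g = \frac{1}{6}$ ($g = \frac{1^{2}}{6} = \frac{1}{6} \cdot 1 = \frac{1}{6} \approx 0.16667$)
$Z{\left(y{\left(1 \right)} \right)} E{\left(g \right)} = 11 \cdot \frac{1}{6} = \frac{11}{6}$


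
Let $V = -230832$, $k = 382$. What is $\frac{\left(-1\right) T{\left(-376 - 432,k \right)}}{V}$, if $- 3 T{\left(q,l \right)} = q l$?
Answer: $\frac{19291}{43281} \approx 0.44571$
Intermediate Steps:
$T{\left(q,l \right)} = - \frac{l q}{3}$ ($T{\left(q,l \right)} = - \frac{q l}{3} = - \frac{l q}{3}$)
$\frac{\left(-1\right) T{\left(-376 - 432,k \right)}}{V} = \frac{\left(-1\right) \left(\left(- \frac{1}{3}\right) 382 \left(-376 - 432\right)\right)}{-230832} = - \frac{\left(-1\right) 382 \left(-808\right)}{3} \left(- \frac{1}{230832}\right) = \left(-1\right) \frac{308656}{3} \left(- \frac{1}{230832}\right) = \left(- \frac{308656}{3}\right) \left(- \frac{1}{230832}\right) = \frac{19291}{43281}$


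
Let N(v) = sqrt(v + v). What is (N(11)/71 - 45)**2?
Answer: (3195 - sqrt(22))**2/5041 ≈ 2019.1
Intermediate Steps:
N(v) = sqrt(2)*sqrt(v) (N(v) = sqrt(2*v) = sqrt(2)*sqrt(v))
(N(11)/71 - 45)**2 = ((sqrt(2)*sqrt(11))/71 - 45)**2 = (sqrt(22)*(1/71) - 45)**2 = (sqrt(22)/71 - 45)**2 = (-45 + sqrt(22)/71)**2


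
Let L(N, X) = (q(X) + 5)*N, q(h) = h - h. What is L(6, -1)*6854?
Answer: 205620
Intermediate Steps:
q(h) = 0
L(N, X) = 5*N (L(N, X) = (0 + 5)*N = 5*N)
L(6, -1)*6854 = (5*6)*6854 = 30*6854 = 205620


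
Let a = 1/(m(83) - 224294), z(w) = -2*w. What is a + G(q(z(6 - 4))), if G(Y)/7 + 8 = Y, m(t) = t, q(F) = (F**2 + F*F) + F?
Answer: 31389539/224211 ≈ 140.00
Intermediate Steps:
q(F) = F + 2*F**2 (q(F) = (F**2 + F**2) + F = 2*F**2 + F = F + 2*F**2)
G(Y) = -56 + 7*Y
a = -1/224211 (a = 1/(83 - 224294) = 1/(-224211) = -1/224211 ≈ -4.4601e-6)
a + G(q(z(6 - 4))) = -1/224211 + (-56 + 7*((-2*(6 - 4))*(1 + 2*(-2*(6 - 4))))) = -1/224211 + (-56 + 7*((-2*2)*(1 + 2*(-2*2)))) = -1/224211 + (-56 + 7*(-4*(1 + 2*(-4)))) = -1/224211 + (-56 + 7*(-4*(1 - 8))) = -1/224211 + (-56 + 7*(-4*(-7))) = -1/224211 + (-56 + 7*28) = -1/224211 + (-56 + 196) = -1/224211 + 140 = 31389539/224211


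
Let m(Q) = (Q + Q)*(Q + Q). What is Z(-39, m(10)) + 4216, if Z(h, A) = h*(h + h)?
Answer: 7258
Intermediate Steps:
m(Q) = 4*Q² (m(Q) = (2*Q)*(2*Q) = 4*Q²)
Z(h, A) = 2*h² (Z(h, A) = h*(2*h) = 2*h²)
Z(-39, m(10)) + 4216 = 2*(-39)² + 4216 = 2*1521 + 4216 = 3042 + 4216 = 7258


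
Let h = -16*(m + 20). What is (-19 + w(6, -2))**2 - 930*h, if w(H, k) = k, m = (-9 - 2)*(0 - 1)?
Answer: 461721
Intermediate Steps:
m = 11 (m = -11*(-1) = 11)
h = -496 (h = -16*(11 + 20) = -16*31 = -496)
(-19 + w(6, -2))**2 - 930*h = (-19 - 2)**2 - 930*(-496) = (-21)**2 + 461280 = 441 + 461280 = 461721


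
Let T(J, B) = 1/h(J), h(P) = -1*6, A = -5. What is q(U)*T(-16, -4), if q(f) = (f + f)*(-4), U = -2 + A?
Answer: -28/3 ≈ -9.3333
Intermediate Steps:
U = -7 (U = -2 - 5 = -7)
q(f) = -8*f (q(f) = (2*f)*(-4) = -8*f)
h(P) = -6
T(J, B) = -1/6 (T(J, B) = 1/(-6) = -1/6)
q(U)*T(-16, -4) = -8*(-7)*(-1/6) = 56*(-1/6) = -28/3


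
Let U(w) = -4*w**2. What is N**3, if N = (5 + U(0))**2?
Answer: 15625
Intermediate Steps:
N = 25 (N = (5 - 4*0**2)**2 = (5 - 4*0)**2 = (5 + 0)**2 = 5**2 = 25)
N**3 = 25**3 = 15625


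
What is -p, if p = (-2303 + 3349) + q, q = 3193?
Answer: -4239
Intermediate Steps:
p = 4239 (p = (-2303 + 3349) + 3193 = 1046 + 3193 = 4239)
-p = -1*4239 = -4239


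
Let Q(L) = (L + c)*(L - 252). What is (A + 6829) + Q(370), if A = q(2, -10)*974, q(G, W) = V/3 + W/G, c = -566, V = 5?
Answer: -58637/3 ≈ -19546.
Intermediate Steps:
q(G, W) = 5/3 + W/G
Q(L) = (-566 + L)*(-252 + L) (Q(L) = (L - 566)*(L - 252) = (-566 + L)*(-252 + L))
A = -9740/3 (A = (5/3 - 10/2)*974 = (5/3 - 10*½)*974 = (5/3 - 5)*974 = -10/3*974 = -9740/3 ≈ -3246.7)
(A + 6829) + Q(370) = (-9740/3 + 6829) + (142632 + 370² - 818*370) = 10747/3 + (142632 + 136900 - 302660) = 10747/3 - 23128 = -58637/3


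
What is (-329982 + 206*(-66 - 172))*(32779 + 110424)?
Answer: -54275369030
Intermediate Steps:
(-329982 + 206*(-66 - 172))*(32779 + 110424) = (-329982 + 206*(-238))*143203 = (-329982 - 49028)*143203 = -379010*143203 = -54275369030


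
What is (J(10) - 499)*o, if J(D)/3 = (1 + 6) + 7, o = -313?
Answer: 143041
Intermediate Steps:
J(D) = 42 (J(D) = 3*((1 + 6) + 7) = 3*(7 + 7) = 3*14 = 42)
(J(10) - 499)*o = (42 - 499)*(-313) = -457*(-313) = 143041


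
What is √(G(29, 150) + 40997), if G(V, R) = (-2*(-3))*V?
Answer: √41171 ≈ 202.91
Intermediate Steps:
G(V, R) = 6*V
√(G(29, 150) + 40997) = √(6*29 + 40997) = √(174 + 40997) = √41171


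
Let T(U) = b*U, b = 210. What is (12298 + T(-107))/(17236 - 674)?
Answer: -5086/8281 ≈ -0.61418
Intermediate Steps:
T(U) = 210*U
(12298 + T(-107))/(17236 - 674) = (12298 + 210*(-107))/(17236 - 674) = (12298 - 22470)/16562 = -10172*1/16562 = -5086/8281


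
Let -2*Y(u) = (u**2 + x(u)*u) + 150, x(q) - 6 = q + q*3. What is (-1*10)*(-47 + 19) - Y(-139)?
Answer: 96481/2 ≈ 48241.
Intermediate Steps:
x(q) = 6 + 4*q (x(q) = 6 + (q + q*3) = 6 + (q + 3*q) = 6 + 4*q)
Y(u) = -75 - u**2/2 - u*(6 + 4*u)/2 (Y(u) = -((u**2 + (6 + 4*u)*u) + 150)/2 = -((u**2 + u*(6 + 4*u)) + 150)/2 = -(150 + u**2 + u*(6 + 4*u))/2 = -75 - u**2/2 - u*(6 + 4*u)/2)
(-1*10)*(-47 + 19) - Y(-139) = (-1*10)*(-47 + 19) - (-75 - 3*(-139) - 5/2*(-139)**2) = -10*(-28) - (-75 + 417 - 5/2*19321) = 280 - (-75 + 417 - 96605/2) = 280 - 1*(-95921/2) = 280 + 95921/2 = 96481/2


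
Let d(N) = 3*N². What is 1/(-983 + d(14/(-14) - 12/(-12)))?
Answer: -1/983 ≈ -0.0010173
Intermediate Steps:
1/(-983 + d(14/(-14) - 12/(-12))) = 1/(-983 + 3*(14/(-14) - 12/(-12))²) = 1/(-983 + 3*(14*(-1/14) - 12*(-1/12))²) = 1/(-983 + 3*(-1 + 1)²) = 1/(-983 + 3*0²) = 1/(-983 + 3*0) = 1/(-983 + 0) = 1/(-983) = -1/983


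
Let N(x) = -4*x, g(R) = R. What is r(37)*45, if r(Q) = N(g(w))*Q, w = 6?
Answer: -39960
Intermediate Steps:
r(Q) = -24*Q (r(Q) = (-4*6)*Q = -24*Q)
r(37)*45 = -24*37*45 = -888*45 = -39960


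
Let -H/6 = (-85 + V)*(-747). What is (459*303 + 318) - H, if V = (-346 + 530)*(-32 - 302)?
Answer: 275966157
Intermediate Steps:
V = -61456 (V = 184*(-334) = -61456)
H = -275826762 (H = -6*(-85 - 61456)*(-747) = -(-369246)*(-747) = -6*45971127 = -275826762)
(459*303 + 318) - H = (459*303 + 318) - 1*(-275826762) = (139077 + 318) + 275826762 = 139395 + 275826762 = 275966157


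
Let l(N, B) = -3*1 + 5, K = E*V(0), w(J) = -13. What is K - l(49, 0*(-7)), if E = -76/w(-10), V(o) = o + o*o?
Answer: -2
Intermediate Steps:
V(o) = o + o²
E = 76/13 (E = -76/(-13) = -76*(-1/13) = 76/13 ≈ 5.8462)
K = 0 (K = 76*(0*(1 + 0))/13 = 76*(0*1)/13 = (76/13)*0 = 0)
l(N, B) = 2 (l(N, B) = -3 + 5 = 2)
K - l(49, 0*(-7)) = 0 - 1*2 = 0 - 2 = -2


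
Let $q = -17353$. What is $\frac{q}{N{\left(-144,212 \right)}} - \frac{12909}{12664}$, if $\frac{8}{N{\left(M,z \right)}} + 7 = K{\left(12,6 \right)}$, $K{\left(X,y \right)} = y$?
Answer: $\frac{13728445}{6332} \approx 2168.1$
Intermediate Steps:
$N{\left(M,z \right)} = -8$ ($N{\left(M,z \right)} = \frac{8}{-7 + 6} = \frac{8}{-1} = 8 \left(-1\right) = -8$)
$\frac{q}{N{\left(-144,212 \right)}} - \frac{12909}{12664} = - \frac{17353}{-8} - \frac{12909}{12664} = \left(-17353\right) \left(- \frac{1}{8}\right) - \frac{12909}{12664} = \frac{17353}{8} - \frac{12909}{12664} = \frac{13728445}{6332}$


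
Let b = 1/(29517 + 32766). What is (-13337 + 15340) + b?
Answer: 124752850/62283 ≈ 2003.0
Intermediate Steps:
b = 1/62283 ≈ 1.6056e-5
(-13337 + 15340) + b = (-13337 + 15340) + 1/62283 = 2003 + 1/62283 = 124752850/62283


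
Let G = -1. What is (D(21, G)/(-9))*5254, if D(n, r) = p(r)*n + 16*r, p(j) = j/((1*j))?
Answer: -26270/9 ≈ -2918.9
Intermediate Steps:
p(j) = 1 (p(j) = j/j = 1)
D(n, r) = n + 16*r (D(n, r) = 1*n + 16*r = n + 16*r)
(D(21, G)/(-9))*5254 = ((21 + 16*(-1))/(-9))*5254 = ((21 - 16)*(-⅑))*5254 = (5*(-⅑))*5254 = -5/9*5254 = -26270/9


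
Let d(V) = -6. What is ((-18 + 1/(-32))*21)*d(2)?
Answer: 36351/16 ≈ 2271.9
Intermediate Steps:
((-18 + 1/(-32))*21)*d(2) = ((-18 + 1/(-32))*21)*(-6) = ((-18 - 1/32)*21)*(-6) = -577/32*21*(-6) = -12117/32*(-6) = 36351/16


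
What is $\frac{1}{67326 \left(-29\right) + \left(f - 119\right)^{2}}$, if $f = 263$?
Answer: $- \frac{1}{1931718} \approx -5.1767 \cdot 10^{-7}$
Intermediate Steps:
$\frac{1}{67326 \left(-29\right) + \left(f - 119\right)^{2}} = \frac{1}{67326 \left(-29\right) + \left(263 - 119\right)^{2}} = \frac{1}{-1952454 + 144^{2}} = \frac{1}{-1952454 + 20736} = \frac{1}{-1931718} = - \frac{1}{1931718}$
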